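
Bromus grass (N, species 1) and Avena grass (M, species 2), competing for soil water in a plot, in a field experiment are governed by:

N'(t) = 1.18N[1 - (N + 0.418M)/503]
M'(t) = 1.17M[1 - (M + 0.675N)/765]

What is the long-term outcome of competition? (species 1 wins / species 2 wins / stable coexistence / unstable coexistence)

stable coexistence

Compare the nullcline intercepts: K1/α12 = 503/0.418 = 1200 > K2 = 765; K2/α21 = 765/0.675 = 1130 > K1 = 503.
Since both inequalities hold, each species can invade when rare, so the interior equilibrium is stable.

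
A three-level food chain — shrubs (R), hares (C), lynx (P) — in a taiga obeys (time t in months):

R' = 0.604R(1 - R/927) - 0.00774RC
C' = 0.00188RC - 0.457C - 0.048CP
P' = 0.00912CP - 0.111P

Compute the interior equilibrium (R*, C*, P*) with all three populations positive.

From dP/dt = 0: 0.00912C* = 0.111, so C* = 12.2.
From dR/dt = 0: 0.604(1 - R*/927) = 0.00774·12.2, giving R* = 927·(1 - 0.156) = 782.
From dC/dt = 0: 0.00188·782 - 0.457 = 0.048P*, so P* = 1.01/0.048 = 21.1.

R* ≈ 782, C* ≈ 12.2, P* ≈ 21.1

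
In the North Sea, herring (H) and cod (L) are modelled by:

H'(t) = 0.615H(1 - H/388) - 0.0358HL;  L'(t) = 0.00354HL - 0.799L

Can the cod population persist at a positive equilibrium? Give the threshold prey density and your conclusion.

The predator equation gives dL/dt > 0 only when H > 0.799/0.00354 = 226.
Without the predator, H → K = 388. Since 388 > 226, the predator can invade and persist.

Threshold H = 226; K > 226, so yes, the predator persists.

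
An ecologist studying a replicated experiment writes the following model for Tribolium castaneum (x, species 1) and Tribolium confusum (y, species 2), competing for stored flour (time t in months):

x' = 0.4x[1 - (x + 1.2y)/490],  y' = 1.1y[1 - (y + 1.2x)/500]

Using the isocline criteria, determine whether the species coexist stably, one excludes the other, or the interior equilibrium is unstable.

unstable coexistence (outcome depends on initial conditions)

Compare the nullcline intercepts: K1/α12 = 490/1.2 = 408 < K2 = 500; K2/α21 = 500/1.2 = 417 < K1 = 490.
Since both are reversed, neither can invade when rare; the interior point is a saddle.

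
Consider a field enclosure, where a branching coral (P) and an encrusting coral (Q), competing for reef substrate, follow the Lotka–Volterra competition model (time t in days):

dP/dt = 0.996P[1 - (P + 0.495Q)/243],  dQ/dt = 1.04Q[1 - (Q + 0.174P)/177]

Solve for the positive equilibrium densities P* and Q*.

Setting both brackets to zero gives the nullclines P + 0.495Q = 243 and 0.174P + Q = 177.
Substituting Q = 177 - 0.174P into the first: P(1 - 0.495·0.174) = 243 - 0.495·177.
So P* = 155/0.914 = 170, and then Q* = 177 - 0.174·170 = 147.

P* ≈ 170, Q* ≈ 147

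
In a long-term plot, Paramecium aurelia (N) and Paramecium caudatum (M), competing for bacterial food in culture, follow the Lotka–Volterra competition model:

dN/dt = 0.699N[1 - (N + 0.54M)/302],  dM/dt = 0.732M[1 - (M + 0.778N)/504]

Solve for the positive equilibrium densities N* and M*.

Setting both brackets to zero gives the nullclines N + 0.54M = 302 and 0.778N + M = 504.
Substituting M = 504 - 0.778N into the first: N(1 - 0.54·0.778) = 302 - 0.54·504.
So N* = 29.8/0.58 = 51.5, and then M* = 504 - 0.778·51.5 = 464.

N* ≈ 51.5, M* ≈ 464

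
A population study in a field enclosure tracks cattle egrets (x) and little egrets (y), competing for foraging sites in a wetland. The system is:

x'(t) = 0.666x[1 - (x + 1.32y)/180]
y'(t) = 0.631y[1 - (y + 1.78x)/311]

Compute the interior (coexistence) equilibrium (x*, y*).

Setting both brackets to zero gives the nullclines x + 1.32y = 180 and 1.78x + y = 311.
Substituting y = 311 - 1.78x into the first: x(1 - 1.32·1.78) = 180 - 1.32·311.
So x* = -231/-1.35 = 171, and then y* = 311 - 1.78·171 = 6.97.

x* ≈ 171, y* ≈ 6.97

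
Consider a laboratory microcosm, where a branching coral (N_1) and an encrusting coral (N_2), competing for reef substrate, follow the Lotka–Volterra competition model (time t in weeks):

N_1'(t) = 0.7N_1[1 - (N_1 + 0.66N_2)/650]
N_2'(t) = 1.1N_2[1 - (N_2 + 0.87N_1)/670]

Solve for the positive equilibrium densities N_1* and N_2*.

N_1* ≈ 488, N_2* ≈ 245

Setting both brackets to zero gives the nullclines N_1 + 0.66N_2 = 650 and 0.87N_1 + N_2 = 670.
Substituting N_2 = 670 - 0.87N_1 into the first: N_1(1 - 0.66·0.87) = 650 - 0.66·670.
So N_1* = 208/0.426 = 488, and then N_2* = 670 - 0.87·488 = 245.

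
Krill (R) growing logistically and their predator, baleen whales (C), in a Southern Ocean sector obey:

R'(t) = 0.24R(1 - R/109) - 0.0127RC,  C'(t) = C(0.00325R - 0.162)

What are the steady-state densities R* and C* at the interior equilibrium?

R* ≈ 49.8, C* ≈ 10.3

From dC/dt = 0 with C > 0: 0.00325R* = 0.162, so R* = 49.8.
Substitute into dR/dt = 0: 0.24(1 - 49.8/109) = 0.0127C*.
The bracket is 0.543, giving C* = 0.13/0.0127 = 10.3.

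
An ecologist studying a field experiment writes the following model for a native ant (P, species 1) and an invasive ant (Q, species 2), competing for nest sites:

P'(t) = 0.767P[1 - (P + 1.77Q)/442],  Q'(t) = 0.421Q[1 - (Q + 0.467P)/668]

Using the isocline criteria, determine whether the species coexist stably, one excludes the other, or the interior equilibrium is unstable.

Compare the nullcline intercepts: K1/α12 = 442/1.77 = 250 < K2 = 668; K2/α21 = 668/0.467 = 1430 > K1 = 442.
Since the inequalities point opposite ways, species 2 can invade but species 1 cannot.

species 2 excludes species 1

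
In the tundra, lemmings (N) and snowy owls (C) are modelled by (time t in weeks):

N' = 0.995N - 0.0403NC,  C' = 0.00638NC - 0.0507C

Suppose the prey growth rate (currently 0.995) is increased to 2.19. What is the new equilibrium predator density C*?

At the interior fixed point, setting dN/dt = 0 with N > 0 fixes C* = (prey growth rate)/(NC coefficient) — independent of the other coefficients.
With the change, C* = 2.19/0.0403 = 54.3; it rises from 24.7.

C* ≈ 54.3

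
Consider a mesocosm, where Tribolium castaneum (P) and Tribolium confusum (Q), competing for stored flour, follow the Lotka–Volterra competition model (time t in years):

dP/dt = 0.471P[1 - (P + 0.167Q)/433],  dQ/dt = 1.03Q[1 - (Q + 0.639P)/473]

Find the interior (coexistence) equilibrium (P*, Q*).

P* ≈ 396, Q* ≈ 220

Setting both brackets to zero gives the nullclines P + 0.167Q = 433 and 0.639P + Q = 473.
Substituting Q = 473 - 0.639P into the first: P(1 - 0.167·0.639) = 433 - 0.167·473.
So P* = 354/0.893 = 396, and then Q* = 473 - 0.639·396 = 220.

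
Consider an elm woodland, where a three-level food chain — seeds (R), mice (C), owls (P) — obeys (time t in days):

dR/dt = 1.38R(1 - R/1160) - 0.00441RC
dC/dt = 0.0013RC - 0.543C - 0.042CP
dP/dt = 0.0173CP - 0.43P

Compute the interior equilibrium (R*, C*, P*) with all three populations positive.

From dP/dt = 0: 0.0173C* = 0.43, so C* = 24.9.
From dR/dt = 0: 1.38(1 - R*/1160) = 0.00441·24.9, giving R* = 1160·(1 - 0.0794) = 1070.
From dC/dt = 0: 0.0013·1070 - 0.543 = 0.042P*, so P* = 0.845/0.042 = 20.1.

R* ≈ 1070, C* ≈ 24.9, P* ≈ 20.1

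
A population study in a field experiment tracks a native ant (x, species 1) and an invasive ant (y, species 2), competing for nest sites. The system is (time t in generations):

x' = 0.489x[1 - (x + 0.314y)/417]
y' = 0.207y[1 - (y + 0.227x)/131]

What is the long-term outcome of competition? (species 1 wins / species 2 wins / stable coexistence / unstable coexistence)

stable coexistence

Compare the nullcline intercepts: K1/α12 = 417/0.314 = 1330 > K2 = 131; K2/α21 = 131/0.227 = 577 > K1 = 417.
Since both inequalities hold, each species can invade when rare, so the interior equilibrium is stable.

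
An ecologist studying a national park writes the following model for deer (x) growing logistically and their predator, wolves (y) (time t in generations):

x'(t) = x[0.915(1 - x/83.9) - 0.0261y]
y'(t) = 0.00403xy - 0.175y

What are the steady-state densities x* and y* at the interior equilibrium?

x* ≈ 43.4, y* ≈ 16.9

From dy/dt = 0 with y > 0: 0.00403x* = 0.175, so x* = 43.4.
Substitute into dx/dt = 0: 0.915(1 - 43.4/83.9) = 0.0261y*.
The bracket is 0.482, giving y* = 0.441/0.0261 = 16.9.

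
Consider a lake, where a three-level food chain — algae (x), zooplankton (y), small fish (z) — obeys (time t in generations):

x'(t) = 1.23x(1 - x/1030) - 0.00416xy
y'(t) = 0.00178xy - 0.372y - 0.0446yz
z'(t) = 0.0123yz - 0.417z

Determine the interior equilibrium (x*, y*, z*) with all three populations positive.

From dz/dt = 0: 0.0123y* = 0.417, so y* = 33.9.
From dx/dt = 0: 1.23(1 - x*/1030) = 0.00416·33.9, giving x* = 1030·(1 - 0.115) = 912.
From dy/dt = 0: 0.00178·912 - 0.372 = 0.0446z*, so z* = 1.25/0.0446 = 28.1.

x* ≈ 912, y* ≈ 33.9, z* ≈ 28.1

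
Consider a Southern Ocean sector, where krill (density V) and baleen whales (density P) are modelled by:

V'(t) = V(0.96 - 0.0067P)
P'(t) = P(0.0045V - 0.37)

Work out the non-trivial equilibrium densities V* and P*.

Set dP/dt = 0 with P > 0: 0.0045V - 0.37 = 0, so V* = 0.37/0.0045 = 82.2.
Set dV/dt = 0 with V > 0: 0.96 - 0.0067P = 0, so P* = 0.96/0.0067 = 143.

V* ≈ 82.2, P* ≈ 143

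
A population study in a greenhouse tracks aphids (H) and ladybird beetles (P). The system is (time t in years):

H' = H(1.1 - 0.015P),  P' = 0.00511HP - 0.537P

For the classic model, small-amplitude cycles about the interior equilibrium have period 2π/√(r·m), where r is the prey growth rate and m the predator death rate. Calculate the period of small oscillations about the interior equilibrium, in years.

T ≈ 8.18 years

Here r = 1.1 and m = 0.537, so r·m = 0.591.
ω = √0.591 = 0.769 per year, hence T = 2π/ω ≈ 8.18 years.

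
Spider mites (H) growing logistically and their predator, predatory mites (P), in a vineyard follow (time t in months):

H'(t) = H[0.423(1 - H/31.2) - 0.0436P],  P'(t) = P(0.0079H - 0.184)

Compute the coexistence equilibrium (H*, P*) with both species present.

From dP/dt = 0 with P > 0: 0.0079H* = 0.184, so H* = 23.3.
Substitute into dH/dt = 0: 0.423(1 - 23.3/31.2) = 0.0436P*.
The bracket is 0.253, giving P* = 0.107/0.0436 = 2.46.

H* ≈ 23.3, P* ≈ 2.46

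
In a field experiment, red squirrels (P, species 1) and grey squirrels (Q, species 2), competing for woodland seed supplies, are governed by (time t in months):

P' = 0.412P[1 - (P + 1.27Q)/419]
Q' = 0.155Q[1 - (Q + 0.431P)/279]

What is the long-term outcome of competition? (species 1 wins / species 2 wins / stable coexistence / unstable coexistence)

stable coexistence

Compare the nullcline intercepts: K1/α12 = 419/1.27 = 330 > K2 = 279; K2/α21 = 279/0.431 = 647 > K1 = 419.
Since both inequalities hold, each species can invade when rare, so the interior equilibrium is stable.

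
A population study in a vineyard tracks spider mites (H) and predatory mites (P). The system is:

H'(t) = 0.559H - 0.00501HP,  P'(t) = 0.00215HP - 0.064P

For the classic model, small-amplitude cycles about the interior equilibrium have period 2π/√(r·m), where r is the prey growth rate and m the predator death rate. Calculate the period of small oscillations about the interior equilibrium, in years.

Here r = 0.559 and m = 0.064, so r·m = 0.0358.
ω = √0.0358 = 0.189 per year, hence T = 2π/ω ≈ 33.2 years.

T ≈ 33.2 years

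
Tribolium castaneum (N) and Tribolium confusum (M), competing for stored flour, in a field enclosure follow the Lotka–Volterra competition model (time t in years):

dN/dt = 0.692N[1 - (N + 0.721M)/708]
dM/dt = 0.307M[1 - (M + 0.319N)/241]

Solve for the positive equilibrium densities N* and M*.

N* ≈ 694, M* ≈ 19.7

Setting both brackets to zero gives the nullclines N + 0.721M = 708 and 0.319N + M = 241.
Substituting M = 241 - 0.319N into the first: N(1 - 0.721·0.319) = 708 - 0.721·241.
So N* = 534/0.77 = 694, and then M* = 241 - 0.319·694 = 19.7.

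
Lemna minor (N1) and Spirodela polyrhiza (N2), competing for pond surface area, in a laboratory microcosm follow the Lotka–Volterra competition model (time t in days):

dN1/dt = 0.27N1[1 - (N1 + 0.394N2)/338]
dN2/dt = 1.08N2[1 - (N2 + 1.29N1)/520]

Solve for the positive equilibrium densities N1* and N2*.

N1* ≈ 271, N2* ≈ 171

Setting both brackets to zero gives the nullclines N1 + 0.394N2 = 338 and 1.29N1 + N2 = 520.
Substituting N2 = 520 - 1.29N1 into the first: N1(1 - 0.394·1.29) = 338 - 0.394·520.
So N1* = 133/0.492 = 271, and then N2* = 520 - 1.29·271 = 171.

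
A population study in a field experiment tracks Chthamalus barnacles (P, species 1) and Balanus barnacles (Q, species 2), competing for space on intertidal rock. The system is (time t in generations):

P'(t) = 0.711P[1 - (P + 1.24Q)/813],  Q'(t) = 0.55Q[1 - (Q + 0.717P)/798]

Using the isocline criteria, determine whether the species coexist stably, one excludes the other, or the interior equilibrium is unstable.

Compare the nullcline intercepts: K1/α12 = 813/1.24 = 656 < K2 = 798; K2/α21 = 798/0.717 = 1110 > K1 = 813.
Since the inequalities point opposite ways, species 2 can invade but species 1 cannot.

species 2 excludes species 1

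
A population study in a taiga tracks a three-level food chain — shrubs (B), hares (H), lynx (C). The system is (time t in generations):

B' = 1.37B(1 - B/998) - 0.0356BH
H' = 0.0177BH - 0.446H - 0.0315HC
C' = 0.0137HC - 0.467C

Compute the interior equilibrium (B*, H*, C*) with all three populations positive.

From dC/dt = 0: 0.0137H* = 0.467, so H* = 34.1.
From dB/dt = 0: 1.37(1 - B*/998) = 0.0356·34.1, giving B* = 998·(1 - 0.886) = 114.
From dH/dt = 0: 0.0177·114 - 0.446 = 0.0315C*, so C* = 1.57/0.0315 = 49.9.

B* ≈ 114, H* ≈ 34.1, C* ≈ 49.9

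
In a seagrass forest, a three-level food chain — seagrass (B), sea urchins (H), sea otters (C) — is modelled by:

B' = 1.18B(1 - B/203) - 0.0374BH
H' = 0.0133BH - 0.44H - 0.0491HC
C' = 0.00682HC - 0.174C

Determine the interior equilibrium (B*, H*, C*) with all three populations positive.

B* ≈ 38.8, H* ≈ 25.5, C* ≈ 1.56

From dC/dt = 0: 0.00682H* = 0.174, so H* = 25.5.
From dB/dt = 0: 1.18(1 - B*/203) = 0.0374·25.5, giving B* = 203·(1 - 0.809) = 38.8.
From dH/dt = 0: 0.0133·38.8 - 0.44 = 0.0491C*, so C* = 0.0767/0.0491 = 1.56.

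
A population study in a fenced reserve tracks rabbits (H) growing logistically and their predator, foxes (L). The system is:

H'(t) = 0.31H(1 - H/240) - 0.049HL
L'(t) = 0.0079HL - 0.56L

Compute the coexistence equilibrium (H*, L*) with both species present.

H* ≈ 70.9, L* ≈ 4.46

From dL/dt = 0 with L > 0: 0.0079H* = 0.56, so H* = 70.9.
Substitute into dH/dt = 0: 0.31(1 - 70.9/240) = 0.049L*.
The bracket is 0.705, giving L* = 0.218/0.049 = 4.46.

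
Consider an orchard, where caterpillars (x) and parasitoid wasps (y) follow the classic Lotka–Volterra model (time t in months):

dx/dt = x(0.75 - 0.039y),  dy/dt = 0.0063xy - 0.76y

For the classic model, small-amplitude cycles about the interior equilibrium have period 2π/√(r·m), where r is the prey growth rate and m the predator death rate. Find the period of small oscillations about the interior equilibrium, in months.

T ≈ 8.32 months

Here r = 0.75 and m = 0.76, so r·m = 0.57.
ω = √0.57 = 0.755 per month, hence T = 2π/ω ≈ 8.32 months.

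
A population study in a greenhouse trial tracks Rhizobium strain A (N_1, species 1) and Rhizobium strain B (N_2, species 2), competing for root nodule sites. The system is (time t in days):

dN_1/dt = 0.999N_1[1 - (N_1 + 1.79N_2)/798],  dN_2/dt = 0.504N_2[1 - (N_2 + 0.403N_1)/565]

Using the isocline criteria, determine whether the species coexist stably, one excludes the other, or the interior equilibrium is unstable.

Compare the nullcline intercepts: K1/α12 = 798/1.79 = 446 < K2 = 565; K2/α21 = 565/0.403 = 1400 > K1 = 798.
Since the inequalities point opposite ways, species 2 can invade but species 1 cannot.

species 2 excludes species 1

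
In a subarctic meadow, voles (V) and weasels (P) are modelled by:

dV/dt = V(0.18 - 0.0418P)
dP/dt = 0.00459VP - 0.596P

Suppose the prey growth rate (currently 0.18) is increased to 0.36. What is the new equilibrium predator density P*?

P* ≈ 8.61

At the interior fixed point, setting dV/dt = 0 with V > 0 fixes P* = (prey growth rate)/(VP coefficient) — independent of the other coefficients.
With the change, P* = 0.36/0.0418 = 8.61; it rises from 4.31.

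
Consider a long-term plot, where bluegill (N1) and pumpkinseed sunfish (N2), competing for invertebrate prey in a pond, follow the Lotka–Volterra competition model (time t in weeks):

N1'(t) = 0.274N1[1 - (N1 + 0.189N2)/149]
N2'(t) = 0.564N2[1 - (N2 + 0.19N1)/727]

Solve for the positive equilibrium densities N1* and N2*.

Setting both brackets to zero gives the nullclines N1 + 0.189N2 = 149 and 0.19N1 + N2 = 727.
Substituting N2 = 727 - 0.19N1 into the first: N1(1 - 0.189·0.19) = 149 - 0.189·727.
So N1* = 11.6/0.964 = 12, and then N2* = 727 - 0.19·12 = 725.

N1* ≈ 12, N2* ≈ 725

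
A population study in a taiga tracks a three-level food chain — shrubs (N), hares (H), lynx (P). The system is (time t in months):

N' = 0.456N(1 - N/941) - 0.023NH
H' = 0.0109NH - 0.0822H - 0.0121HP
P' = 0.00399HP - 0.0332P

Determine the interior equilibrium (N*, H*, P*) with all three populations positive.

From dP/dt = 0: 0.00399H* = 0.0332, so H* = 8.32.
From dN/dt = 0: 0.456(1 - N*/941) = 0.023·8.32, giving N* = 941·(1 - 0.42) = 546.
From dH/dt = 0: 0.0109·546 - 0.0822 = 0.0121P*, so P* = 5.87/0.0121 = 485.

N* ≈ 546, H* ≈ 8.32, P* ≈ 485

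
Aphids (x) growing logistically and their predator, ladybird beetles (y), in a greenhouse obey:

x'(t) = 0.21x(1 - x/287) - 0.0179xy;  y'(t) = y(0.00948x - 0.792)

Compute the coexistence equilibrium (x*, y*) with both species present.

From dy/dt = 0 with y > 0: 0.00948x* = 0.792, so x* = 83.5.
Substitute into dx/dt = 0: 0.21(1 - 83.5/287) = 0.0179y*.
The bracket is 0.709, giving y* = 0.149/0.0179 = 8.32.

x* ≈ 83.5, y* ≈ 8.32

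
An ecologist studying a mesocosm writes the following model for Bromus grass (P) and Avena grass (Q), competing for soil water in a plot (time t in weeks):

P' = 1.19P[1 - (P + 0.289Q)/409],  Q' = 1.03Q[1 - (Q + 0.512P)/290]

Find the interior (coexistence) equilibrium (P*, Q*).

Setting both brackets to zero gives the nullclines P + 0.289Q = 409 and 0.512P + Q = 290.
Substituting Q = 290 - 0.512P into the first: P(1 - 0.289·0.512) = 409 - 0.289·290.
So P* = 325/0.852 = 382, and then Q* = 290 - 0.512·382 = 94.6.

P* ≈ 382, Q* ≈ 94.6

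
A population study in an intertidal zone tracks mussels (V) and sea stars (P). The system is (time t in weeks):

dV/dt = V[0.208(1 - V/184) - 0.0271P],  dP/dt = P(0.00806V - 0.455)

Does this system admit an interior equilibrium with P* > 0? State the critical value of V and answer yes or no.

The predator equation gives dP/dt > 0 only when V > 0.455/0.00806 = 56.5.
Without the predator, V → K = 184. Since 184 > 56.5, the predator can invade and persist.

Threshold V = 56.5; K > 56.5, so yes, the predator persists.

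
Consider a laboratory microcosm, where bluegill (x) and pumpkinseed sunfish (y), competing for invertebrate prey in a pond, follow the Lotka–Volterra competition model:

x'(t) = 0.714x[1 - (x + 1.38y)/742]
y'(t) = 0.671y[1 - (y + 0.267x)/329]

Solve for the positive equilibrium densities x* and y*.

x* ≈ 456, y* ≈ 207

Setting both brackets to zero gives the nullclines x + 1.38y = 742 and 0.267x + y = 329.
Substituting y = 329 - 0.267x into the first: x(1 - 1.38·0.267) = 742 - 1.38·329.
So x* = 288/0.632 = 456, and then y* = 329 - 0.267·456 = 207.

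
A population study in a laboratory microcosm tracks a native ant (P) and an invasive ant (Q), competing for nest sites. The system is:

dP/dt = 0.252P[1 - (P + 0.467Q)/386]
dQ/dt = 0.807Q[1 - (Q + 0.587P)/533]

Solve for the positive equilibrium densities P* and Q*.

Setting both brackets to zero gives the nullclines P + 0.467Q = 386 and 0.587P + Q = 533.
Substituting Q = 533 - 0.587P into the first: P(1 - 0.467·0.587) = 386 - 0.467·533.
So P* = 137/0.726 = 189, and then Q* = 533 - 0.587·189 = 422.

P* ≈ 189, Q* ≈ 422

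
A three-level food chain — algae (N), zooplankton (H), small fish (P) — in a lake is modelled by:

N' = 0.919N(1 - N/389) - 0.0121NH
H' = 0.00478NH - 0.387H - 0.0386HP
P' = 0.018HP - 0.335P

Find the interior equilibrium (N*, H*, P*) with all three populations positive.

N* ≈ 294, H* ≈ 18.6, P* ≈ 26.3

From dP/dt = 0: 0.018H* = 0.335, so H* = 18.6.
From dN/dt = 0: 0.919(1 - N*/389) = 0.0121·18.6, giving N* = 389·(1 - 0.245) = 294.
From dH/dt = 0: 0.00478·294 - 0.387 = 0.0386P*, so P* = 1.02/0.0386 = 26.3.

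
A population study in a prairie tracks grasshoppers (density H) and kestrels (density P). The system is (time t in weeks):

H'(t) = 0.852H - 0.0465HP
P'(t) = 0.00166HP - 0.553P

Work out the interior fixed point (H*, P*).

H* ≈ 333, P* ≈ 18.3

Set dP/dt = 0 with P > 0: 0.00166H - 0.553 = 0, so H* = 0.553/0.00166 = 333.
Set dH/dt = 0 with H > 0: 0.852 - 0.0465P = 0, so P* = 0.852/0.0465 = 18.3.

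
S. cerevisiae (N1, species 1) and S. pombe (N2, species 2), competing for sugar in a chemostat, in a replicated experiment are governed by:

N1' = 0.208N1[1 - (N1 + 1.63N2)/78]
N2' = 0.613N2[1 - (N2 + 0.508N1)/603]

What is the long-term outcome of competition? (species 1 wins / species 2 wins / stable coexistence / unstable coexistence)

Compare the nullcline intercepts: K1/α12 = 78/1.63 = 47.9 < K2 = 603; K2/α21 = 603/0.508 = 1190 > K1 = 78.
Since the inequalities point opposite ways, species 2 can invade but species 1 cannot.

species 2 excludes species 1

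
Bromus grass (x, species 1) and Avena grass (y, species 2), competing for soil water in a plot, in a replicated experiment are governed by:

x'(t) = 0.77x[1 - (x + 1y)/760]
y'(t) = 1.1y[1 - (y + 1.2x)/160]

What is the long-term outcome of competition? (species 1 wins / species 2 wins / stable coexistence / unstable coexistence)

Compare the nullcline intercepts: K1/α12 = 760/1 = 760 > K2 = 160; K2/α21 = 160/1.2 = 133 < K1 = 760.
Since the inequalities point opposite ways, species 1 can invade but species 2 cannot.

species 1 excludes species 2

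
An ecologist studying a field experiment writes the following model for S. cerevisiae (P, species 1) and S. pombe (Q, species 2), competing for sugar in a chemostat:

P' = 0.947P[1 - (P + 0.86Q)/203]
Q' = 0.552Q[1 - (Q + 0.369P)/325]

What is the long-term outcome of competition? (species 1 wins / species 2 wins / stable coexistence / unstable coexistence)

species 2 excludes species 1

Compare the nullcline intercepts: K1/α12 = 203/0.86 = 236 < K2 = 325; K2/α21 = 325/0.369 = 881 > K1 = 203.
Since the inequalities point opposite ways, species 2 can invade but species 1 cannot.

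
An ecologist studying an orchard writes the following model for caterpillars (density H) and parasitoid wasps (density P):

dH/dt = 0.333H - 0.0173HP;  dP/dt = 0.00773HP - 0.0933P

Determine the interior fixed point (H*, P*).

Set dP/dt = 0 with P > 0: 0.00773H - 0.0933 = 0, so H* = 0.0933/0.00773 = 12.1.
Set dH/dt = 0 with H > 0: 0.333 - 0.0173P = 0, so P* = 0.333/0.0173 = 19.2.

H* ≈ 12.1, P* ≈ 19.2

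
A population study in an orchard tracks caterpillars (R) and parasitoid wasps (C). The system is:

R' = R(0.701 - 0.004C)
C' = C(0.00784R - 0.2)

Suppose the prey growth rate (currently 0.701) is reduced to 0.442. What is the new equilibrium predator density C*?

C* ≈ 110

At the interior fixed point, setting dR/dt = 0 with R > 0 fixes C* = (prey growth rate)/(RC coefficient) — independent of the other coefficients.
With the change, C* = 0.442/0.004 = 110; it falls from 175.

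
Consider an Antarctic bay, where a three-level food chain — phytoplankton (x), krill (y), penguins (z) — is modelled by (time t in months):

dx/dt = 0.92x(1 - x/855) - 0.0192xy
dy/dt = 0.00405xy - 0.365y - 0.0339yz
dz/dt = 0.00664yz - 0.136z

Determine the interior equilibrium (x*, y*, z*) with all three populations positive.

x* ≈ 490, y* ≈ 20.5, z* ≈ 47.7

From dz/dt = 0: 0.00664y* = 0.136, so y* = 20.5.
From dx/dt = 0: 0.92(1 - x*/855) = 0.0192·20.5, giving x* = 855·(1 - 0.427) = 490.
From dy/dt = 0: 0.00405·490 - 0.365 = 0.0339z*, so z* = 1.62/0.0339 = 47.7.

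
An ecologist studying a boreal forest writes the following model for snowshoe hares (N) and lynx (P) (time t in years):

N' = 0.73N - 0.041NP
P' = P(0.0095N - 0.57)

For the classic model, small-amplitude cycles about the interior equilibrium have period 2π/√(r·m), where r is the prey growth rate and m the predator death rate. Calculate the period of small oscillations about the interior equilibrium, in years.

Here r = 0.73 and m = 0.57, so r·m = 0.416.
ω = √0.416 = 0.645 per year, hence T = 2π/ω ≈ 9.74 years.

T ≈ 9.74 years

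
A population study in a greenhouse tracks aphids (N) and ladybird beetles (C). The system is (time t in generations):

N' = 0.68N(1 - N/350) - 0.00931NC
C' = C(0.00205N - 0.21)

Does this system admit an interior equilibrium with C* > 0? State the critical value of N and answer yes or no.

Threshold N = 102; K > 102, so yes, the predator persists.

The predator equation gives dC/dt > 0 only when N > 0.21/0.00205 = 102.
Without the predator, N → K = 350. Since 350 > 102, the predator can invade and persist.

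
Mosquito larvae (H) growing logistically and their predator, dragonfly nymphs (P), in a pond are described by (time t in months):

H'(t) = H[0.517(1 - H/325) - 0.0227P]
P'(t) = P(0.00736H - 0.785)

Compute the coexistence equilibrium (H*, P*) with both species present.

From dP/dt = 0 with P > 0: 0.00736H* = 0.785, so H* = 107.
Substitute into dH/dt = 0: 0.517(1 - 107/325) = 0.0227P*.
The bracket is 0.672, giving P* = 0.347/0.0227 = 15.3.

H* ≈ 107, P* ≈ 15.3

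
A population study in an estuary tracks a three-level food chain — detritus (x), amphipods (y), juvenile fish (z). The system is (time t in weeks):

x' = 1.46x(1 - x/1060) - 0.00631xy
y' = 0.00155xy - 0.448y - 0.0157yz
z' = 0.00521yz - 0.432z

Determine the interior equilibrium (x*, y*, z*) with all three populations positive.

From dz/dt = 0: 0.00521y* = 0.432, so y* = 82.9.
From dx/dt = 0: 1.46(1 - x*/1060) = 0.00631·82.9, giving x* = 1060·(1 - 0.358) = 680.
From dy/dt = 0: 0.00155·680 - 0.448 = 0.0157z*, so z* = 0.606/0.0157 = 38.6.

x* ≈ 680, y* ≈ 82.9, z* ≈ 38.6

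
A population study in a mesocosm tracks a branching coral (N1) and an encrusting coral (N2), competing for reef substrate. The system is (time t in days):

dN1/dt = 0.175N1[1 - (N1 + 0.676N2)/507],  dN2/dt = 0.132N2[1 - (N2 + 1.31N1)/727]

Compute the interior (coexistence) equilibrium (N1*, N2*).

Setting both brackets to zero gives the nullclines N1 + 0.676N2 = 507 and 1.31N1 + N2 = 727.
Substituting N2 = 727 - 1.31N1 into the first: N1(1 - 0.676·1.31) = 507 - 0.676·727.
So N1* = 15.5/0.114 = 136, and then N2* = 727 - 1.31·136 = 549.

N1* ≈ 136, N2* ≈ 549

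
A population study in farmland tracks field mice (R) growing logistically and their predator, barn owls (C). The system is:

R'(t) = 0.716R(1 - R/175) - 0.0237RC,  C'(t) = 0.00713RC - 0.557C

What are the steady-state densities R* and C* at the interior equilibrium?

From dC/dt = 0 with C > 0: 0.00713R* = 0.557, so R* = 78.1.
Substitute into dR/dt = 0: 0.716(1 - 78.1/175) = 0.0237C*.
The bracket is 0.554, giving C* = 0.396/0.0237 = 16.7.

R* ≈ 78.1, C* ≈ 16.7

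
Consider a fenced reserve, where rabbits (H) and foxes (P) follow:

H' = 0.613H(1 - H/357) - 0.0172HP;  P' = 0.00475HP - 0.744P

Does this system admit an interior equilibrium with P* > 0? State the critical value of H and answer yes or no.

Threshold H = 157; K > 157, so yes, the predator persists.

The predator equation gives dP/dt > 0 only when H > 0.744/0.00475 = 157.
Without the predator, H → K = 357. Since 357 > 157, the predator can invade and persist.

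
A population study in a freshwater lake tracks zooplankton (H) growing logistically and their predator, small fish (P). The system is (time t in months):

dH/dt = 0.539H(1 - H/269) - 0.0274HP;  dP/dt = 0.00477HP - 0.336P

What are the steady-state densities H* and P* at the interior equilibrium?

From dP/dt = 0 with P > 0: 0.00477H* = 0.336, so H* = 70.4.
Substitute into dH/dt = 0: 0.539(1 - 70.4/269) = 0.0274P*.
The bracket is 0.738, giving P* = 0.398/0.0274 = 14.5.

H* ≈ 70.4, P* ≈ 14.5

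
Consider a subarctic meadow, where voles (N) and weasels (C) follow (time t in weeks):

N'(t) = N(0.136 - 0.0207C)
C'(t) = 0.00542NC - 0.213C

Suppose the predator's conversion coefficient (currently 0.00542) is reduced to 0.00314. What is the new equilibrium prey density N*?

At the interior fixed point, setting dC/dt = 0 with C > 0 fixes N* = (predator death rate)/(NC coefficient) — independent of the other coefficients.
With the change, N* = 0.213/0.00314 = 67.8; it rises from 39.3.

N* ≈ 67.8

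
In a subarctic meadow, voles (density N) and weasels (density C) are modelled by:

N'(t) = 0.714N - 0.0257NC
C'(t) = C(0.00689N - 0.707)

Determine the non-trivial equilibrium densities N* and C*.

Set dC/dt = 0 with C > 0: 0.00689N - 0.707 = 0, so N* = 0.707/0.00689 = 103.
Set dN/dt = 0 with N > 0: 0.714 - 0.0257C = 0, so C* = 0.714/0.0257 = 27.8.

N* ≈ 103, C* ≈ 27.8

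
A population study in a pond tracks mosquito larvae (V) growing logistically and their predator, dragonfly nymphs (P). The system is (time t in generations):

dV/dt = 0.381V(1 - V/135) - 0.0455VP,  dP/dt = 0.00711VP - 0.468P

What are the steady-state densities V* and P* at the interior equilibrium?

From dP/dt = 0 with P > 0: 0.00711V* = 0.468, so V* = 65.8.
Substitute into dV/dt = 0: 0.381(1 - 65.8/135) = 0.0455P*.
The bracket is 0.512, giving P* = 0.195/0.0455 = 4.29.

V* ≈ 65.8, P* ≈ 4.29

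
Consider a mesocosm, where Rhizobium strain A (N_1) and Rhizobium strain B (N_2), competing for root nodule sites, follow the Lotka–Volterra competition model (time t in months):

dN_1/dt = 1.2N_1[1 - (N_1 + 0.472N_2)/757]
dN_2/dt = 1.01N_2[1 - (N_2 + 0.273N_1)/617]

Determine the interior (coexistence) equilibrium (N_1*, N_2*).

Setting both brackets to zero gives the nullclines N_1 + 0.472N_2 = 757 and 0.273N_1 + N_2 = 617.
Substituting N_2 = 617 - 0.273N_1 into the first: N_1(1 - 0.472·0.273) = 757 - 0.472·617.
So N_1* = 466/0.871 = 535, and then N_2* = 617 - 0.273·535 = 471.

N_1* ≈ 535, N_2* ≈ 471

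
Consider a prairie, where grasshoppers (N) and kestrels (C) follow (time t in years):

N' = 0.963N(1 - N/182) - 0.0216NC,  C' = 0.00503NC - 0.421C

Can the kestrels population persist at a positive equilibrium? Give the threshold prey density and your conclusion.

The predator equation gives dC/dt > 0 only when N > 0.421/0.00503 = 83.7.
Without the predator, N → K = 182. Since 182 > 83.7, the predator can invade and persist.

Threshold N = 83.7; K > 83.7, so yes, the predator persists.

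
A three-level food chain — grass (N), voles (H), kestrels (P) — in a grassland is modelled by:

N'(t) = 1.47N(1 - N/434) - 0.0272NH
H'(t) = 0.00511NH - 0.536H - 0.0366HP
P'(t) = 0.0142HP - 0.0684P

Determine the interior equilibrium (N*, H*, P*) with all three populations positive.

From dP/dt = 0: 0.0142H* = 0.0684, so H* = 4.82.
From dN/dt = 0: 1.47(1 - N*/434) = 0.0272·4.82, giving N* = 434·(1 - 0.0891) = 395.
From dH/dt = 0: 0.00511·395 - 0.536 = 0.0366P*, so P* = 1.48/0.0366 = 40.5.

N* ≈ 395, H* ≈ 4.82, P* ≈ 40.5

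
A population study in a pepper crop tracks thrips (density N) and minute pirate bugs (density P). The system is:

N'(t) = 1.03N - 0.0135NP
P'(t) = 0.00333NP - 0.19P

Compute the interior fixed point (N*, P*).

Set dP/dt = 0 with P > 0: 0.00333N - 0.19 = 0, so N* = 0.19/0.00333 = 57.1.
Set dN/dt = 0 with N > 0: 1.03 - 0.0135P = 0, so P* = 1.03/0.0135 = 76.3.

N* ≈ 57.1, P* ≈ 76.3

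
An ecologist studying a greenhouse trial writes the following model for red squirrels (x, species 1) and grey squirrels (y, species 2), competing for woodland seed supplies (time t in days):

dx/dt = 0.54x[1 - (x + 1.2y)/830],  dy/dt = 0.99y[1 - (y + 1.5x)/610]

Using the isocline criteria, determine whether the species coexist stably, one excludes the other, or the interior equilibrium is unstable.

Compare the nullcline intercepts: K1/α12 = 830/1.2 = 692 > K2 = 610; K2/α21 = 610/1.5 = 407 < K1 = 830.
Since the inequalities point opposite ways, species 1 can invade but species 2 cannot.

species 1 excludes species 2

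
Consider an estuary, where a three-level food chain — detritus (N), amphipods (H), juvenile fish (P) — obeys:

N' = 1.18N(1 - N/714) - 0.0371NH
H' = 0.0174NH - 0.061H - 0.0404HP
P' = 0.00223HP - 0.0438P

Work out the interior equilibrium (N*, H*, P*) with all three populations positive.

N* ≈ 273, H* ≈ 19.6, P* ≈ 116

From dP/dt = 0: 0.00223H* = 0.0438, so H* = 19.6.
From dN/dt = 0: 1.18(1 - N*/714) = 0.0371·19.6, giving N* = 714·(1 - 0.618) = 273.
From dH/dt = 0: 0.0174·273 - 0.061 = 0.0404P*, so P* = 4.69/0.0404 = 116.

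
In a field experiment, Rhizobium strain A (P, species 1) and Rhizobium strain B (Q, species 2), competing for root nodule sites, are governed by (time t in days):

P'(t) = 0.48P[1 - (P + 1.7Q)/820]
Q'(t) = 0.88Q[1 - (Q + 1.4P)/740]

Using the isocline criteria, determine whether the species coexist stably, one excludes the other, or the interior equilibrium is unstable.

unstable coexistence (outcome depends on initial conditions)

Compare the nullcline intercepts: K1/α12 = 820/1.7 = 482 < K2 = 740; K2/α21 = 740/1.4 = 529 < K1 = 820.
Since both are reversed, neither can invade when rare; the interior point is a saddle.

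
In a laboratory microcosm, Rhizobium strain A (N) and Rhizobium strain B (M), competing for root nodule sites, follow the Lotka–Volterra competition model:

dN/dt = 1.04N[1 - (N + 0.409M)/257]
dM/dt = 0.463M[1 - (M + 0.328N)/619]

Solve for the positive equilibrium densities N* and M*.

Setting both brackets to zero gives the nullclines N + 0.409M = 257 and 0.328N + M = 619.
Substituting M = 619 - 0.328N into the first: N(1 - 0.409·0.328) = 257 - 0.409·619.
So N* = 3.83/0.866 = 4.42, and then M* = 619 - 0.328·4.42 = 618.

N* ≈ 4.42, M* ≈ 618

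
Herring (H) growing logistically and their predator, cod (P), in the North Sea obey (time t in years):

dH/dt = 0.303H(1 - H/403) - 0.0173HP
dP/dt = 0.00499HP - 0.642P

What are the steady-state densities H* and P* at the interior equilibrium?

From dP/dt = 0 with P > 0: 0.00499H* = 0.642, so H* = 129.
Substitute into dH/dt = 0: 0.303(1 - 129/403) = 0.0173P*.
The bracket is 0.681, giving P* = 0.206/0.0173 = 11.9.

H* ≈ 129, P* ≈ 11.9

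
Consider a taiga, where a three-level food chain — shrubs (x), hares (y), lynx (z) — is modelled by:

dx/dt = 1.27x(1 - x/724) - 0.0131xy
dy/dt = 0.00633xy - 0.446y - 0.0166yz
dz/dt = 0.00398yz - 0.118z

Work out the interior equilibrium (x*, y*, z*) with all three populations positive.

From dz/dt = 0: 0.00398y* = 0.118, so y* = 29.6.
From dx/dt = 0: 1.27(1 - x*/724) = 0.0131·29.6, giving x* = 724·(1 - 0.306) = 503.
From dy/dt = 0: 0.00633·503 - 0.446 = 0.0166z*, so z* = 2.74/0.0166 = 165.

x* ≈ 503, y* ≈ 29.6, z* ≈ 165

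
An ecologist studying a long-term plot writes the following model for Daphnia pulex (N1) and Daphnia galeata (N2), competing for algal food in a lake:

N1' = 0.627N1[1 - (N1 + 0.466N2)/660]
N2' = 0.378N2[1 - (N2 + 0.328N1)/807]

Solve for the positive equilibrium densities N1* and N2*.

Setting both brackets to zero gives the nullclines N1 + 0.466N2 = 660 and 0.328N1 + N2 = 807.
Substituting N2 = 807 - 0.328N1 into the first: N1(1 - 0.466·0.328) = 660 - 0.466·807.
So N1* = 284/0.847 = 335, and then N2* = 807 - 0.328·335 = 697.

N1* ≈ 335, N2* ≈ 697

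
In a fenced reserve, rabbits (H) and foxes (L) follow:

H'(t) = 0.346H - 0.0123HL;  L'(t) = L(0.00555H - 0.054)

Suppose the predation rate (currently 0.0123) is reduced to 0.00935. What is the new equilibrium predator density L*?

At the interior fixed point, setting dH/dt = 0 with H > 0 fixes L* = (prey growth rate)/(HL coefficient) — independent of the other coefficients.
With the change, L* = 0.346/0.00935 = 37; it rises from 28.1.

L* ≈ 37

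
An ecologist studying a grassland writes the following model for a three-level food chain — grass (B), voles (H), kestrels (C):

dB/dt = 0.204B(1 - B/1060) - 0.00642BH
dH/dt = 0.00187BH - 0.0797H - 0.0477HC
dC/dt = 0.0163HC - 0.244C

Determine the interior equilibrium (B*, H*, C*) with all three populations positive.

From dC/dt = 0: 0.0163H* = 0.244, so H* = 15.
From dB/dt = 0: 0.204(1 - B*/1060) = 0.00642·15, giving B* = 1060·(1 - 0.471) = 561.
From dH/dt = 0: 0.00187·561 - 0.0797 = 0.0477C*, so C* = 0.969/0.0477 = 20.3.

B* ≈ 561, H* ≈ 15, C* ≈ 20.3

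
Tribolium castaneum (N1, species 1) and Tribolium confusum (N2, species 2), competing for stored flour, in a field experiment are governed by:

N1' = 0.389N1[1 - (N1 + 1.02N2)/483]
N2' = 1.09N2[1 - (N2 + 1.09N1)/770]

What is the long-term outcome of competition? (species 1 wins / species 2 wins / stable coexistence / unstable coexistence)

Compare the nullcline intercepts: K1/α12 = 483/1.02 = 474 < K2 = 770; K2/α21 = 770/1.09 = 706 > K1 = 483.
Since the inequalities point opposite ways, species 2 can invade but species 1 cannot.

species 2 excludes species 1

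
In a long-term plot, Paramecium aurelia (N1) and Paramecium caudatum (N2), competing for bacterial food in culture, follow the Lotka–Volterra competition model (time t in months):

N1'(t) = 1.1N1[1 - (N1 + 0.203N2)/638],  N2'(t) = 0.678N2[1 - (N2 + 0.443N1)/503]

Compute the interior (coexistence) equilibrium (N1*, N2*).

N1* ≈ 589, N2* ≈ 242

Setting both brackets to zero gives the nullclines N1 + 0.203N2 = 638 and 0.443N1 + N2 = 503.
Substituting N2 = 503 - 0.443N1 into the first: N1(1 - 0.203·0.443) = 638 - 0.203·503.
So N1* = 536/0.91 = 589, and then N2* = 503 - 0.443·589 = 242.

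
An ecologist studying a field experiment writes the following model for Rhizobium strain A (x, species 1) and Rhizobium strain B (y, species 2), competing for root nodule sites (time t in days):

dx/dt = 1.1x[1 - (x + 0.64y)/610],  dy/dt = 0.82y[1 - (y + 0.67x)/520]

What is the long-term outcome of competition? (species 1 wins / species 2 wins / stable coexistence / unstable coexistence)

stable coexistence

Compare the nullcline intercepts: K1/α12 = 610/0.64 = 953 > K2 = 520; K2/α21 = 520/0.67 = 776 > K1 = 610.
Since both inequalities hold, each species can invade when rare, so the interior equilibrium is stable.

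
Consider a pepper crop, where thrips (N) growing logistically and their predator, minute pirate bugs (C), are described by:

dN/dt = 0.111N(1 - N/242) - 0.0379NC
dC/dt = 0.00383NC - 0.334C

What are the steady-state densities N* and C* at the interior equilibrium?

From dC/dt = 0 with C > 0: 0.00383N* = 0.334, so N* = 87.2.
Substitute into dN/dt = 0: 0.111(1 - 87.2/242) = 0.0379C*.
The bracket is 0.64, giving C* = 0.071/0.0379 = 1.87.

N* ≈ 87.2, C* ≈ 1.87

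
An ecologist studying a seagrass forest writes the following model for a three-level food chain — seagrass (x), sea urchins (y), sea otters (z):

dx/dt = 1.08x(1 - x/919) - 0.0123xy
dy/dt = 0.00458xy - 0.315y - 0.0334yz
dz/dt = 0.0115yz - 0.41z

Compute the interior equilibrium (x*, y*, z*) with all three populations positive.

x* ≈ 546, y* ≈ 35.7, z* ≈ 65.4

From dz/dt = 0: 0.0115y* = 0.41, so y* = 35.7.
From dx/dt = 0: 1.08(1 - x*/919) = 0.0123·35.7, giving x* = 919·(1 - 0.406) = 546.
From dy/dt = 0: 0.00458·546 - 0.315 = 0.0334z*, so z* = 2.18/0.0334 = 65.4.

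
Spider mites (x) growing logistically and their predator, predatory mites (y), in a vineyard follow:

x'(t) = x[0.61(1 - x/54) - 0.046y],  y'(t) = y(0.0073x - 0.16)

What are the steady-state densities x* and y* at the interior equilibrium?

From dy/dt = 0 with y > 0: 0.0073x* = 0.16, so x* = 21.9.
Substitute into dx/dt = 0: 0.61(1 - 21.9/54) = 0.046y*.
The bracket is 0.594, giving y* = 0.362/0.046 = 7.88.

x* ≈ 21.9, y* ≈ 7.88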